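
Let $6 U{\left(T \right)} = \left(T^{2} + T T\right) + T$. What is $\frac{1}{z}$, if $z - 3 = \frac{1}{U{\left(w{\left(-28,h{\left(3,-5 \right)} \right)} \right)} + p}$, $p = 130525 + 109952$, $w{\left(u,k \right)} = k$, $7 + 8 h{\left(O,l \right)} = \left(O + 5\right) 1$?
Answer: $\frac{46171589}{138514959} \approx 0.33333$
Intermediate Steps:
$h{\left(O,l \right)} = - \frac{1}{4} + \frac{O}{8}$ ($h{\left(O,l \right)} = - \frac{7}{8} + \frac{\left(O + 5\right) 1}{8} = - \frac{7}{8} + \frac{\left(5 + O\right) 1}{8} = - \frac{7}{8} + \frac{5 + O}{8} = - \frac{7}{8} + \left(\frac{5}{8} + \frac{O}{8}\right) = - \frac{1}{4} + \frac{O}{8}$)
$p = 240477$
$U{\left(T \right)} = \frac{T^{2}}{3} + \frac{T}{6}$ ($U{\left(T \right)} = \frac{\left(T^{2} + T T\right) + T}{6} = \frac{\left(T^{2} + T^{2}\right) + T}{6} = \frac{2 T^{2} + T}{6} = \frac{T + 2 T^{2}}{6} = \frac{T^{2}}{3} + \frac{T}{6}$)
$z = \frac{138514959}{46171589}$ ($z = 3 + \frac{1}{\frac{\left(- \frac{1}{4} + \frac{1}{8} \cdot 3\right) \left(1 + 2 \left(- \frac{1}{4} + \frac{1}{8} \cdot 3\right)\right)}{6} + 240477} = 3 + \frac{1}{\frac{\left(- \frac{1}{4} + \frac{3}{8}\right) \left(1 + 2 \left(- \frac{1}{4} + \frac{3}{8}\right)\right)}{6} + 240477} = 3 + \frac{1}{\frac{1}{6} \cdot \frac{1}{8} \left(1 + 2 \cdot \frac{1}{8}\right) + 240477} = 3 + \frac{1}{\frac{1}{6} \cdot \frac{1}{8} \left(1 + \frac{1}{4}\right) + 240477} = 3 + \frac{1}{\frac{1}{6} \cdot \frac{1}{8} \cdot \frac{5}{4} + 240477} = 3 + \frac{1}{\frac{5}{192} + 240477} = 3 + \frac{1}{\frac{46171589}{192}} = 3 + \frac{192}{46171589} = \frac{138514959}{46171589} \approx 3.0$)
$\frac{1}{z} = \frac{1}{\frac{138514959}{46171589}} = \frac{46171589}{138514959}$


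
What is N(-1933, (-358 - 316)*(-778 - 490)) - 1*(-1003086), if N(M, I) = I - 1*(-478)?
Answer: 1858196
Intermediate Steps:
N(M, I) = 478 + I (N(M, I) = I + 478 = 478 + I)
N(-1933, (-358 - 316)*(-778 - 490)) - 1*(-1003086) = (478 + (-358 - 316)*(-778 - 490)) - 1*(-1003086) = (478 - 674*(-1268)) + 1003086 = (478 + 854632) + 1003086 = 855110 + 1003086 = 1858196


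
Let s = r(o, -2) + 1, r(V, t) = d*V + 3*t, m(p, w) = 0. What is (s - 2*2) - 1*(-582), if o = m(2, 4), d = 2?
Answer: 573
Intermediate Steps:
o = 0
r(V, t) = 2*V + 3*t
s = -5 (s = (2*0 + 3*(-2)) + 1 = (0 - 6) + 1 = -6 + 1 = -5)
(s - 2*2) - 1*(-582) = (-5 - 2*2) - 1*(-582) = (-5 - 4) + 582 = -9 + 582 = 573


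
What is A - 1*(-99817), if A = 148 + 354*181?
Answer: 164039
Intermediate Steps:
A = 64222 (A = 148 + 64074 = 64222)
A - 1*(-99817) = 64222 - 1*(-99817) = 64222 + 99817 = 164039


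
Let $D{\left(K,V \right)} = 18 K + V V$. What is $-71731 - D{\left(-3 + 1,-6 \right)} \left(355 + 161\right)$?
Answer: $-71731$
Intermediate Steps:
$D{\left(K,V \right)} = V^{2} + 18 K$ ($D{\left(K,V \right)} = 18 K + V^{2} = V^{2} + 18 K$)
$-71731 - D{\left(-3 + 1,-6 \right)} \left(355 + 161\right) = -71731 - \left(\left(-6\right)^{2} + 18 \left(-3 + 1\right)\right) \left(355 + 161\right) = -71731 - \left(36 + 18 \left(-2\right)\right) 516 = -71731 - \left(36 - 36\right) 516 = -71731 - 0 \cdot 516 = -71731 - 0 = -71731 + 0 = -71731$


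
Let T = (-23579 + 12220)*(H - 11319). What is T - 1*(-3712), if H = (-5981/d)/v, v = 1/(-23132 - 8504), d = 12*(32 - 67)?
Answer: 550823562176/105 ≈ 5.2459e+9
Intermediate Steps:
d = -420 (d = 12*(-35) = -420)
v = -1/31636 (v = 1/(-31636) = -1/31636 ≈ -3.1610e-5)
H = -47303729/105 (H = (-5981/(-420))/(-1/31636) = -5981*(-1/420)*(-31636) = (5981/420)*(-31636) = -47303729/105 ≈ -4.5051e+5)
T = 550823172416/105 (T = (-23579 + 12220)*(-47303729/105 - 11319) = -11359*(-48492224/105) = 550823172416/105 ≈ 5.2459e+9)
T - 1*(-3712) = 550823172416/105 - 1*(-3712) = 550823172416/105 + 3712 = 550823562176/105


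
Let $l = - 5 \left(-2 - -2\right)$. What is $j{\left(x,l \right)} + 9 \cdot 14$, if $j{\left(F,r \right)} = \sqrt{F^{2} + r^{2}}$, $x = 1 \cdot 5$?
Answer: $131$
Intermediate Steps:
$x = 5$
$l = 0$ ($l = - 5 \left(-2 + 2\right) = \left(-5\right) 0 = 0$)
$j{\left(x,l \right)} + 9 \cdot 14 = \sqrt{5^{2} + 0^{2}} + 9 \cdot 14 = \sqrt{25 + 0} + 126 = \sqrt{25} + 126 = 5 + 126 = 131$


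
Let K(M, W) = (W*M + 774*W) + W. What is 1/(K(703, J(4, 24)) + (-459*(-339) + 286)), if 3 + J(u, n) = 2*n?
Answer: 1/222397 ≈ 4.4965e-6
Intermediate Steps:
J(u, n) = -3 + 2*n
K(M, W) = 775*W + M*W (K(M, W) = (M*W + 774*W) + W = (774*W + M*W) + W = 775*W + M*W)
1/(K(703, J(4, 24)) + (-459*(-339) + 286)) = 1/((-3 + 2*24)*(775 + 703) + (-459*(-339) + 286)) = 1/((-3 + 48)*1478 + (155601 + 286)) = 1/(45*1478 + 155887) = 1/(66510 + 155887) = 1/222397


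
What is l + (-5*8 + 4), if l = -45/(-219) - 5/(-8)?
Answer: -20539/584 ≈ -35.169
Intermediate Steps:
l = 485/584 (l = -45*(-1/219) - 5*(-⅛) = 15/73 + 5/8 = 485/584 ≈ 0.83048)
l + (-5*8 + 4) = 485/584 + (-5*8 + 4) = 485/584 + (-40 + 4) = 485/584 - 36 = -20539/584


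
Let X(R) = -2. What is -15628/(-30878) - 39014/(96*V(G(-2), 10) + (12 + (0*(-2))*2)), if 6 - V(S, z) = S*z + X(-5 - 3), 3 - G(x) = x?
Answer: 316874713/31032390 ≈ 10.211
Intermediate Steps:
G(x) = 3 - x
V(S, z) = 8 - S*z (V(S, z) = 6 - (S*z - 2) = 6 - (-2 + S*z) = 6 + (2 - S*z) = 8 - S*z)
-15628/(-30878) - 39014/(96*V(G(-2), 10) + (12 + (0*(-2))*2)) = -15628/(-30878) - 39014/(96*(8 - 1*(3 - 1*(-2))*10) + (12 + (0*(-2))*2)) = -15628*(-1/30878) - 39014/(96*(8 - 1*(3 + 2)*10) + (12 + 0*2)) = 7814/15439 - 39014/(96*(8 - 1*5*10) + (12 + 0)) = 7814/15439 - 39014/(96*(8 - 50) + 12) = 7814/15439 - 39014/(96*(-42) + 12) = 7814/15439 - 39014/(-4032 + 12) = 7814/15439 - 39014/(-4020) = 7814/15439 - 39014*(-1/4020) = 7814/15439 + 19507/2010 = 316874713/31032390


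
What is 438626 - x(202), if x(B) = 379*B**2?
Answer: -15026090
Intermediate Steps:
438626 - x(202) = 438626 - 379*202**2 = 438626 - 379*40804 = 438626 - 1*15464716 = 438626 - 15464716 = -15026090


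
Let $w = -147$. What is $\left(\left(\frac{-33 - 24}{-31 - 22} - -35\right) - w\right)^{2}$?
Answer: $\frac{94148209}{2809} \approx 33517.0$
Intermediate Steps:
$\left(\left(\frac{-33 - 24}{-31 - 22} - -35\right) - w\right)^{2} = \left(\left(\frac{-33 - 24}{-31 - 22} - -35\right) - -147\right)^{2} = \left(\left(- \frac{57}{-53} + 35\right) + 147\right)^{2} = \left(\left(\left(-57\right) \left(- \frac{1}{53}\right) + 35\right) + 147\right)^{2} = \left(\left(\frac{57}{53} + 35\right) + 147\right)^{2} = \left(\frac{1912}{53} + 147\right)^{2} = \left(\frac{9703}{53}\right)^{2} = \frac{94148209}{2809}$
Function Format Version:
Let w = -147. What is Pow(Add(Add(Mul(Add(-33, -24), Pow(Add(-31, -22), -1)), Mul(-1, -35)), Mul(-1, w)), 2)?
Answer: Rational(94148209, 2809) ≈ 33517.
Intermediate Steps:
Pow(Add(Add(Mul(Add(-33, -24), Pow(Add(-31, -22), -1)), Mul(-1, -35)), Mul(-1, w)), 2) = Pow(Add(Add(Mul(Add(-33, -24), Pow(Add(-31, -22), -1)), Mul(-1, -35)), Mul(-1, -147)), 2) = Pow(Add(Add(Mul(-57, Pow(-53, -1)), 35), 147), 2) = Pow(Add(Add(Mul(-57, Rational(-1, 53)), 35), 147), 2) = Pow(Add(Add(Rational(57, 53), 35), 147), 2) = Pow(Add(Rational(1912, 53), 147), 2) = Pow(Rational(9703, 53), 2) = Rational(94148209, 2809)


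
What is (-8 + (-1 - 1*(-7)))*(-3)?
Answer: 6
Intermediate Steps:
(-8 + (-1 - 1*(-7)))*(-3) = (-8 + (-1 + 7))*(-3) = (-8 + 6)*(-3) = -2*(-3) = 6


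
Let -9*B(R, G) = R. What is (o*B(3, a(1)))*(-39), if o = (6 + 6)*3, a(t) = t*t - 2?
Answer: 468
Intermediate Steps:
a(t) = -2 + t² (a(t) = t² - 2 = -2 + t²)
B(R, G) = -R/9
o = 36 (o = 12*3 = 36)
(o*B(3, a(1)))*(-39) = (36*(-⅑*3))*(-39) = (36*(-⅓))*(-39) = -12*(-39) = 468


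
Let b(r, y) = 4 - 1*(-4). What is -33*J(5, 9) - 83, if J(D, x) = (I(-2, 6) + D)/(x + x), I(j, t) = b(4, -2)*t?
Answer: -1081/6 ≈ -180.17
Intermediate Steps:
b(r, y) = 8 (b(r, y) = 4 + 4 = 8)
I(j, t) = 8*t
J(D, x) = (48 + D)/(2*x) (J(D, x) = (8*6 + D)/(x + x) = (48 + D)/((2*x)) = (48 + D)*(1/(2*x)) = (48 + D)/(2*x))
-33*J(5, 9) - 83 = -33*(48 + 5)/(2*9) - 83 = -33*53/(2*9) - 83 = -33*53/18 - 83 = -583/6 - 83 = -1081/6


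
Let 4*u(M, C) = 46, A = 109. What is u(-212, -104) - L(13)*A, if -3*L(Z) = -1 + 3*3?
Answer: 1813/6 ≈ 302.17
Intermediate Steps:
u(M, C) = 23/2 (u(M, C) = (¼)*46 = 23/2)
L(Z) = -8/3 (L(Z) = -(-1 + 3*3)/3 = -(-1 + 9)/3 = -⅓*8 = -8/3)
u(-212, -104) - L(13)*A = 23/2 - (-8)*109/3 = 23/2 - 1*(-872/3) = 23/2 + 872/3 = 1813/6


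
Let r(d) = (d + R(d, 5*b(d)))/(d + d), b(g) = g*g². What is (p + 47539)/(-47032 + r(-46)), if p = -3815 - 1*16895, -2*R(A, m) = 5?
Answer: -1645512/2884597 ≈ -0.57045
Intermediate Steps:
b(g) = g³
R(A, m) = -5/2 (R(A, m) = -½*5 = -5/2)
p = -20710 (p = -3815 - 16895 = -20710)
r(d) = (-5/2 + d)/(2*d) (r(d) = (d - 5/2)/(d + d) = (-5/2 + d)/((2*d)) = (-5/2 + d)*(1/(2*d)) = (-5/2 + d)/(2*d))
(p + 47539)/(-47032 + r(-46)) = (-20710 + 47539)/(-47032 + (¼)*(-5 + 2*(-46))/(-46)) = 26829/(-47032 + (¼)*(-1/46)*(-5 - 92)) = 26829/(-47032 + (¼)*(-1/46)*(-97)) = 26829/(-47032 + 97/184) = 26829/(-8653791/184) = 26829*(-184/8653791) = -1645512/2884597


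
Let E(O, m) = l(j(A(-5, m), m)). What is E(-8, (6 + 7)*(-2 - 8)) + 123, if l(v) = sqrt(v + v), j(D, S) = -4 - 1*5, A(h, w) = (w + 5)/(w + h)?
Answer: 123 + 3*I*sqrt(2) ≈ 123.0 + 4.2426*I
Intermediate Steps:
A(h, w) = (5 + w)/(h + w)
j(D, S) = -9 (j(D, S) = -4 - 5 = -9)
l(v) = sqrt(2)*sqrt(v) (l(v) = sqrt(2*v) = sqrt(2)*sqrt(v))
E(O, m) = 3*I*sqrt(2) (E(O, m) = sqrt(2)*sqrt(-9) = sqrt(2)*(3*I) = 3*I*sqrt(2))
E(-8, (6 + 7)*(-2 - 8)) + 123 = 3*I*sqrt(2) + 123 = 123 + 3*I*sqrt(2)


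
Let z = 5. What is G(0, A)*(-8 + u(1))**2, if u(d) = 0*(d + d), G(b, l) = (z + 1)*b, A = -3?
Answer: 0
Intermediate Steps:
G(b, l) = 6*b (G(b, l) = (5 + 1)*b = 6*b)
u(d) = 0 (u(d) = 0*(2*d) = 0)
G(0, A)*(-8 + u(1))**2 = (6*0)*(-8 + 0)**2 = 0*(-8)**2 = 0*64 = 0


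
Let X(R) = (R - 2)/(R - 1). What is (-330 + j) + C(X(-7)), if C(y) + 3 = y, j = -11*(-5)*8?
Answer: 865/8 ≈ 108.13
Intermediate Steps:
X(R) = (-2 + R)/(-1 + R)
j = 440 (j = 55*8 = 440)
C(y) = -3 + y
(-330 + j) + C(X(-7)) = (-330 + 440) + (-3 + (-2 - 7)/(-1 - 7)) = 110 + (-3 - 9/(-8)) = 110 + (-3 - ⅛*(-9)) = 110 + (-3 + 9/8) = 110 - 15/8 = 865/8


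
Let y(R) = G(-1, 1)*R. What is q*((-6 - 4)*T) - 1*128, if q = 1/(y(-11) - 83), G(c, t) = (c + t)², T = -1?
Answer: -10634/83 ≈ -128.12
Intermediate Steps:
y(R) = 0 (y(R) = (-1 + 1)²*R = 0²*R = 0*R = 0)
q = -1/83 (q = 1/(0 - 83) = 1/(-83) = -1/83 ≈ -0.012048)
q*((-6 - 4)*T) - 1*128 = -(-6 - 4)*(-1)/83 - 1*128 = -(-10)*(-1)/83 - 128 = -1/83*10 - 128 = -10/83 - 128 = -10634/83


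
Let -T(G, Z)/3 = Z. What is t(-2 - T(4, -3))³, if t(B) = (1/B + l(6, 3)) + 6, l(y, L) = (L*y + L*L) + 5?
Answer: 72511713/1331 ≈ 54479.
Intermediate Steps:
T(G, Z) = -3*Z
l(y, L) = 5 + L² + L*y (l(y, L) = (L*y + L²) + 5 = (L² + L*y) + 5 = 5 + L² + L*y)
t(B) = 38 + 1/B (t(B) = (1/B + (5 + 3² + 3*6)) + 6 = (1/B + (5 + 9 + 18)) + 6 = (1/B + 32) + 6 = (32 + 1/B) + 6 = 38 + 1/B)
t(-2 - T(4, -3))³ = (38 + 1/(-2 - (-3)*(-3)))³ = (38 + 1/(-2 - 1*9))³ = (38 + 1/(-2 - 9))³ = (38 + 1/(-11))³ = (38 - 1/11)³ = (417/11)³ = 72511713/1331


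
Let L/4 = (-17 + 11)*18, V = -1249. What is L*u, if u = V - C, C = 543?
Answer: 774144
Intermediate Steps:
u = -1792 (u = -1249 - 1*543 = -1249 - 543 = -1792)
L = -432 (L = 4*((-17 + 11)*18) = 4*(-6*18) = 4*(-108) = -432)
L*u = -432*(-1792) = 774144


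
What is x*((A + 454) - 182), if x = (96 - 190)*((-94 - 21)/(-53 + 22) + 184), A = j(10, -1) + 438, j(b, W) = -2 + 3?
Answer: -388907046/31 ≈ -1.2545e+7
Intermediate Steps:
j(b, W) = 1
A = 439 (A = 1 + 438 = 439)
x = -546986/31 (x = -94*(-115/(-31) + 184) = -94*(-115*(-1/31) + 184) = -94*(115/31 + 184) = -94*5819/31 = -546986/31 ≈ -17645.)
x*((A + 454) - 182) = -546986*((439 + 454) - 182)/31 = -546986*(893 - 182)/31 = -546986/31*711 = -388907046/31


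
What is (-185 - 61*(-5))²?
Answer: 14400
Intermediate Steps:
(-185 - 61*(-5))² = (-185 + 305)² = 120² = 14400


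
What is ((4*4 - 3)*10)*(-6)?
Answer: -780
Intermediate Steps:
((4*4 - 3)*10)*(-6) = ((16 - 3)*10)*(-6) = (13*10)*(-6) = 130*(-6) = -780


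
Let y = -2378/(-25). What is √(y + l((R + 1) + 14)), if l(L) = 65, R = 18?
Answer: √4003/5 ≈ 12.654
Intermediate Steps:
y = 2378/25 (y = -2378*(-1)/25 = -82*(-29/25) = 2378/25 ≈ 95.120)
√(y + l((R + 1) + 14)) = √(2378/25 + 65) = √(4003/25) = √4003/5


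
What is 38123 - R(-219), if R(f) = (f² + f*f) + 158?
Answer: -57957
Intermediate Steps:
R(f) = 158 + 2*f² (R(f) = (f² + f²) + 158 = 2*f² + 158 = 158 + 2*f²)
38123 - R(-219) = 38123 - (158 + 2*(-219)²) = 38123 - (158 + 2*47961) = 38123 - (158 + 95922) = 38123 - 1*96080 = 38123 - 96080 = -57957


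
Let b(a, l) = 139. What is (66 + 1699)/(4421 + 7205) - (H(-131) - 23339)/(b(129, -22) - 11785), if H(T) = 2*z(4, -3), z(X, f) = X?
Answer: -20890918/11283033 ≈ -1.8515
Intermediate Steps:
H(T) = 8 (H(T) = 2*4 = 8)
(66 + 1699)/(4421 + 7205) - (H(-131) - 23339)/(b(129, -22) - 11785) = (66 + 1699)/(4421 + 7205) - (8 - 23339)/(139 - 11785) = 1765/11626 - (-23331)/(-11646) = 1765*(1/11626) - (-23331)*(-1)/11646 = 1765/11626 - 1*7777/3882 = 1765/11626 - 7777/3882 = -20890918/11283033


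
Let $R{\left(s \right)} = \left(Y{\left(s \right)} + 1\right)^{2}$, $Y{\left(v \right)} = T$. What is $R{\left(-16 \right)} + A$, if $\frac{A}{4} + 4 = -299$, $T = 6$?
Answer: $-1163$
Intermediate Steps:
$Y{\left(v \right)} = 6$
$A = -1212$ ($A = -16 + 4 \left(-299\right) = -16 - 1196 = -1212$)
$R{\left(s \right)} = 49$ ($R{\left(s \right)} = \left(6 + 1\right)^{2} = 7^{2} = 49$)
$R{\left(-16 \right)} + A = 49 - 1212 = -1163$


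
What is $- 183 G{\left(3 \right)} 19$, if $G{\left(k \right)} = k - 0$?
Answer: $-10431$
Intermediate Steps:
$G{\left(k \right)} = k$ ($G{\left(k \right)} = k + 0 = k$)
$- 183 G{\left(3 \right)} 19 = \left(-183\right) 3 \cdot 19 = \left(-549\right) 19 = -10431$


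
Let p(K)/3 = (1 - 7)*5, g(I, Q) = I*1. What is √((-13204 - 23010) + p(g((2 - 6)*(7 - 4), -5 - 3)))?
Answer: 4*I*√2269 ≈ 190.54*I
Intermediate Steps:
g(I, Q) = I
p(K) = -90 (p(K) = 3*((1 - 7)*5) = 3*(-6*5) = 3*(-30) = -90)
√((-13204 - 23010) + p(g((2 - 6)*(7 - 4), -5 - 3))) = √((-13204 - 23010) - 90) = √(-36214 - 90) = √(-36304) = 4*I*√2269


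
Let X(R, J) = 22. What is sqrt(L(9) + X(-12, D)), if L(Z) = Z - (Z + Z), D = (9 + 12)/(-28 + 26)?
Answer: sqrt(13) ≈ 3.6056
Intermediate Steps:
D = -21/2 (D = 21/(-2) = 21*(-1/2) = -21/2 ≈ -10.500)
L(Z) = -Z (L(Z) = Z - 2*Z = -Z)
sqrt(L(9) + X(-12, D)) = sqrt(-1*9 + 22) = sqrt(-9 + 22) = sqrt(13)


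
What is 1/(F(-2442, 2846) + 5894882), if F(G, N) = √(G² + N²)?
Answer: 2947441/17374809865422 - √3515770/17374809865422 ≈ 1.6953e-7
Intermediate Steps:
1/(F(-2442, 2846) + 5894882) = 1/(√((-2442)² + 2846²) + 5894882) = 1/(√(5963364 + 8099716) + 5894882) = 1/(√14063080 + 5894882) = 1/(2*√3515770 + 5894882) = 1/(5894882 + 2*√3515770)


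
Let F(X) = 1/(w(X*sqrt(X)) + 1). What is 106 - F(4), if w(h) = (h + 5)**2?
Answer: 18019/170 ≈ 105.99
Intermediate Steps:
w(h) = (5 + h)**2
F(X) = 1/(1 + (5 + X**(3/2))**2) (F(X) = 1/((5 + X*sqrt(X))**2 + 1) = 1/((5 + X**(3/2))**2 + 1) = 1/(1 + (5 + X**(3/2))**2))
106 - F(4) = 106 - 1/(1 + (5 + 4**(3/2))**2) = 106 - 1/(1 + (5 + 8)**2) = 106 - 1/(1 + 13**2) = 106 - 1/(1 + 169) = 106 - 1/170 = 18019/170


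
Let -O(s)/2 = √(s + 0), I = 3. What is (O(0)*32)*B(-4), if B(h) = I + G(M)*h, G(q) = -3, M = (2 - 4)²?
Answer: 0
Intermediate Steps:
M = 4 (M = (-2)² = 4)
B(h) = 3 - 3*h
O(s) = -2*√s (O(s) = -2*√(s + 0) = -2*√s)
(O(0)*32)*B(-4) = (-2*√0*32)*(3 - 3*(-4)) = (-2*0*32)*(3 + 12) = (0*32)*15 = 0*15 = 0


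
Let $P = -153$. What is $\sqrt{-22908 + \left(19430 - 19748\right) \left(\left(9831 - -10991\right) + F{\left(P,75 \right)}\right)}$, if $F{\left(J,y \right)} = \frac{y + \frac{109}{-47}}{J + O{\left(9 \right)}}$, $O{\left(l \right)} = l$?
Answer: $\frac{i \sqrt{132092216853}}{141} \approx 2577.6 i$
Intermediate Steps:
$F{\left(J,y \right)} = \frac{- \frac{109}{47} + y}{9 + J}$ ($F{\left(J,y \right)} = \frac{y + \frac{109}{-47}}{J + 9} = \frac{y + 109 \left(- \frac{1}{47}\right)}{9 + J} = \frac{y - \frac{109}{47}}{9 + J} = \frac{- \frac{109}{47} + y}{9 + J}$)
$\sqrt{-22908 + \left(19430 - 19748\right) \left(\left(9831 - -10991\right) + F{\left(P,75 \right)}\right)} = \sqrt{-22908 + \left(19430 - 19748\right) \left(\left(9831 - -10991\right) + \frac{- \frac{109}{47} + 75}{9 - 153}\right)} = \sqrt{-22908 - 318 \left(\left(9831 + 10991\right) + \frac{1}{-144} \cdot \frac{3416}{47}\right)} = \sqrt{-22908 - 318 \left(20822 - \frac{427}{846}\right)} = \sqrt{-22908 - \frac{933594205}{141}} = \sqrt{- \frac{936824233}{141}} = \frac{i \sqrt{132092216853}}{141}$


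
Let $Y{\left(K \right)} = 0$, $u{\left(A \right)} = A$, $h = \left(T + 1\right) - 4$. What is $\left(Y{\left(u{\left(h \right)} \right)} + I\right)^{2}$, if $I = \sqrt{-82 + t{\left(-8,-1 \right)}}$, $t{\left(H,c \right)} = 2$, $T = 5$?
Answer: $-80$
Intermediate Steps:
$h = 2$ ($h = \left(5 + 1\right) - 4 = 6 - 4 = 2$)
$I = 4 i \sqrt{5}$ ($I = \sqrt{-82 + 2} = \sqrt{-80} = 4 i \sqrt{5} \approx 8.9443 i$)
$\left(Y{\left(u{\left(h \right)} \right)} + I\right)^{2} = \left(0 + 4 i \sqrt{5}\right)^{2} = \left(4 i \sqrt{5}\right)^{2} = -80$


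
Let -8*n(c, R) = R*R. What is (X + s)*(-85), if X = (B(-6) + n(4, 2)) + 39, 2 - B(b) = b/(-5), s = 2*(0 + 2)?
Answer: -7361/2 ≈ -3680.5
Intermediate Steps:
s = 4 (s = 2*2 = 4)
B(b) = 2 + b/5 (B(b) = 2 - b/(-5) = 2 - b*(-1)/5 = 2 - (-1)*b/5 = 2 + b/5)
n(c, R) = -R²/8 (n(c, R) = -R*R/8 = -R²/8)
X = 393/10 (X = ((2 + (⅕)*(-6)) - ⅛*2²) + 39 = ((2 - 6/5) - ⅛*4) + 39 = (⅘ - ½) + 39 = 3/10 + 39 = 393/10 ≈ 39.300)
(X + s)*(-85) = (393/10 + 4)*(-85) = (433/10)*(-85) = -7361/2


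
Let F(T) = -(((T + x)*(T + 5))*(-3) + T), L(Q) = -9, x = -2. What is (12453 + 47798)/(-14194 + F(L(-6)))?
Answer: -60251/14053 ≈ -4.2874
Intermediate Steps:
F(T) = -T + 3*(-2 + T)*(5 + T) (F(T) = -(((T - 2)*(T + 5))*(-3) + T) = -(((-2 + T)*(5 + T))*(-3) + T) = -(-3*(-2 + T)*(5 + T) + T) = -(T - 3*(-2 + T)*(5 + T)) = -T + 3*(-2 + T)*(5 + T))
(12453 + 47798)/(-14194 + F(L(-6))) = (12453 + 47798)/(-14194 + (-30 + 3*(-9)**2 + 8*(-9))) = 60251/(-14194 + (-30 + 3*81 - 72)) = 60251/(-14194 + (-30 + 243 - 72)) = 60251/(-14194 + 141) = 60251/(-14053) = 60251*(-1/14053) = -60251/14053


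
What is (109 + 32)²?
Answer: 19881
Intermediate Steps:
(109 + 32)² = 141² = 19881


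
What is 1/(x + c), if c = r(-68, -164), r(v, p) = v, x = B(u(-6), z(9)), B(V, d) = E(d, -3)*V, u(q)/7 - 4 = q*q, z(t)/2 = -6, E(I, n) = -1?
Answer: -1/348 ≈ -0.0028736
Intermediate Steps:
z(t) = -12 (z(t) = 2*(-6) = -12)
u(q) = 28 + 7*q² (u(q) = 28 + 7*(q*q) = 28 + 7*q²)
B(V, d) = -V
x = -280 (x = -(28 + 7*(-6)²) = -(28 + 7*36) = -(28 + 252) = -1*280 = -280)
c = -68
1/(x + c) = 1/(-280 - 68) = 1/(-348) = -1/348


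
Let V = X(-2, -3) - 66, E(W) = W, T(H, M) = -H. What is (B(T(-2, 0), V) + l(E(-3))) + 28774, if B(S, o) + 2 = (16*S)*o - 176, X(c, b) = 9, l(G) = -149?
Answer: 26623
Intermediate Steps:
V = -57 (V = 9 - 66 = -57)
B(S, o) = -178 + 16*S*o (B(S, o) = -2 + ((16*S)*o - 176) = -2 + (16*S*o - 176) = -2 + (-176 + 16*S*o) = -178 + 16*S*o)
(B(T(-2, 0), V) + l(E(-3))) + 28774 = ((-178 + 16*(-1*(-2))*(-57)) - 149) + 28774 = ((-178 + 16*2*(-57)) - 149) + 28774 = ((-178 - 1824) - 149) + 28774 = (-2002 - 149) + 28774 = -2151 + 28774 = 26623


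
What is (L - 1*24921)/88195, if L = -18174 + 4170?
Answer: -7785/17639 ≈ -0.44135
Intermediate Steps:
L = -14004
(L - 1*24921)/88195 = (-14004 - 1*24921)/88195 = (-14004 - 24921)*(1/88195) = -38925*1/88195 = -7785/17639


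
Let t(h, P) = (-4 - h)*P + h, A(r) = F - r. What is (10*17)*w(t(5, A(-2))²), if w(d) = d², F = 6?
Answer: 3425690570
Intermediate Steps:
A(r) = 6 - r
t(h, P) = h + P*(-4 - h) (t(h, P) = P*(-4 - h) + h = h + P*(-4 - h))
(10*17)*w(t(5, A(-2))²) = (10*17)*((5 - 4*(6 - 1*(-2)) - 1*(6 - 1*(-2))*5)²)² = 170*((5 - 4*(6 + 2) - 1*(6 + 2)*5)²)² = 170*((5 - 4*8 - 1*8*5)²)² = 170*((5 - 32 - 40)²)² = 170*((-67)²)² = 170*4489² = 170*20151121 = 3425690570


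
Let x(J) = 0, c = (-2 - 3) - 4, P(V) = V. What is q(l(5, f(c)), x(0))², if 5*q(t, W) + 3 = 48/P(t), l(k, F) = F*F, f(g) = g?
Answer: 169/729 ≈ 0.23182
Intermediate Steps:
c = -9 (c = -5 - 4 = -9)
l(k, F) = F²
q(t, W) = -⅗ + 48/(5*t) (q(t, W) = -⅗ + (48/t)/5 = -⅗ + 48/(5*t))
q(l(5, f(c)), x(0))² = (3*(16 - 1*(-9)²)/(5*((-9)²)))² = ((⅗)*(16 - 1*81)/81)² = ((⅗)*(1/81)*(16 - 81))² = ((⅗)*(1/81)*(-65))² = (-13/27)² = 169/729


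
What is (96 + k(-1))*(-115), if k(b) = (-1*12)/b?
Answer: -12420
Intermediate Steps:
k(b) = -12/b
(96 + k(-1))*(-115) = (96 - 12/(-1))*(-115) = (96 - 12*(-1))*(-115) = (96 + 12)*(-115) = 108*(-115) = -12420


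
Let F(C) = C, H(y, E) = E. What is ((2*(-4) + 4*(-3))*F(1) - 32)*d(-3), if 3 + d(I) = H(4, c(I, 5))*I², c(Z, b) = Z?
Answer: 1560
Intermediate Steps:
d(I) = -3 + I³ (d(I) = -3 + I*I² = -3 + I³)
((2*(-4) + 4*(-3))*F(1) - 32)*d(-3) = ((2*(-4) + 4*(-3))*1 - 32)*(-3 + (-3)³) = ((-8 - 12)*1 - 32)*(-3 - 27) = (-20*1 - 32)*(-30) = (-20 - 32)*(-30) = -52*(-30) = 1560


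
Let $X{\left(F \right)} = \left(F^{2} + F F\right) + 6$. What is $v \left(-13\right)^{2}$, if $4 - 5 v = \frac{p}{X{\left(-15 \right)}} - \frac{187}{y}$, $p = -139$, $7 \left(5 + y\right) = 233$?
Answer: $\frac{2523677}{6840} \approx 368.96$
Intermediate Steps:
$X{\left(F \right)} = 6 + 2 F^{2}$ ($X{\left(F \right)} = \left(F^{2} + F^{2}\right) + 6 = 2 F^{2} + 6 = 6 + 2 F^{2}$)
$y = \frac{198}{7}$ ($y = -5 + \frac{1}{7} \cdot 233 = -5 + \frac{233}{7} = \frac{198}{7} \approx 28.286$)
$v = \frac{14933}{6840}$ ($v = \frac{4}{5} - \frac{- \frac{139}{6 + 2 \left(-15\right)^{2}} - \frac{187}{\frac{198}{7}}}{5} = \frac{4}{5} - \frac{- \frac{139}{6 + 2 \cdot 225} - \frac{119}{18}}{5} = \frac{4}{5} - \frac{- \frac{139}{6 + 450} - \frac{119}{18}}{5} = \frac{4}{5} - \frac{- \frac{139}{456} - \frac{119}{18}}{5} = \frac{4}{5} - - \frac{9461}{6840} = \frac{4}{5} + \frac{9461}{6840} = \frac{14933}{6840} \approx 2.1832$)
$v \left(-13\right)^{2} = \frac{14933 \left(-13\right)^{2}}{6840} = \frac{14933}{6840} \cdot 169 = \frac{2523677}{6840}$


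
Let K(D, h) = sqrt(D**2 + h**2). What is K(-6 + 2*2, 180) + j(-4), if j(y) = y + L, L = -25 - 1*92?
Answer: -121 + 2*sqrt(8101) ≈ 59.011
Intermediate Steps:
L = -117 (L = -25 - 92 = -117)
j(y) = -117 + y (j(y) = y - 117 = -117 + y)
K(-6 + 2*2, 180) + j(-4) = sqrt((-6 + 2*2)**2 + 180**2) + (-117 - 4) = sqrt((-6 + 4)**2 + 32400) - 121 = sqrt((-2)**2 + 32400) - 121 = sqrt(4 + 32400) - 121 = sqrt(32404) - 121 = 2*sqrt(8101) - 121 = -121 + 2*sqrt(8101)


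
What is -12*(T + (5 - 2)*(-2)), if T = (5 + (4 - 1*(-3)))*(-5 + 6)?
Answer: -72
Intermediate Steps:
T = 12 (T = (5 + (4 + 3))*1 = (5 + 7)*1 = 12*1 = 12)
-12*(T + (5 - 2)*(-2)) = -12*(12 + (5 - 2)*(-2)) = -12*(12 + 3*(-2)) = -12*(12 - 6) = -12*6 = -72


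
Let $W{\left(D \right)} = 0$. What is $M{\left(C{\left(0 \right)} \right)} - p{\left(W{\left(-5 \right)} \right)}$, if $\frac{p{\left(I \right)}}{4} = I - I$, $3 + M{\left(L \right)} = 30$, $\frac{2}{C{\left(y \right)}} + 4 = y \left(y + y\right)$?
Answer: $27$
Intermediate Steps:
$C{\left(y \right)} = \frac{2}{-4 + 2 y^{2}}$ ($C{\left(y \right)} = \frac{2}{-4 + y \left(y + y\right)} = \frac{2}{-4 + y 2 y} = \frac{2}{-4 + 2 y^{2}}$)
$M{\left(L \right)} = 27$ ($M{\left(L \right)} = -3 + 30 = 27$)
$p{\left(I \right)} = 0$ ($p{\left(I \right)} = 4 \left(I - I\right) = 4 \cdot 0 = 0$)
$M{\left(C{\left(0 \right)} \right)} - p{\left(W{\left(-5 \right)} \right)} = 27 - 0 = 27 + 0 = 27$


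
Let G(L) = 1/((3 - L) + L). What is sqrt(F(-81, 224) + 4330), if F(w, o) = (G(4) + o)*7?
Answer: sqrt(53103)/3 ≈ 76.814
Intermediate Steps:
G(L) = 1/3
F(w, o) = 7/3 + 7*o (F(w, o) = (1/3 + o)*7 = 7/3 + 7*o)
sqrt(F(-81, 224) + 4330) = sqrt((7/3 + 7*224) + 4330) = sqrt((7/3 + 1568) + 4330) = sqrt(4711/3 + 4330) = sqrt(17701/3) = sqrt(53103)/3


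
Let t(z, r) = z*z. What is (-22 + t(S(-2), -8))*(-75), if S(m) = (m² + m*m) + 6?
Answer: -13050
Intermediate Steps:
S(m) = 6 + 2*m² (S(m) = (m² + m²) + 6 = 2*m² + 6 = 6 + 2*m²)
t(z, r) = z²
(-22 + t(S(-2), -8))*(-75) = (-22 + (6 + 2*(-2)²)²)*(-75) = (-22 + (6 + 2*4)²)*(-75) = (-22 + (6 + 8)²)*(-75) = (-22 + 14²)*(-75) = (-22 + 196)*(-75) = 174*(-75) = -13050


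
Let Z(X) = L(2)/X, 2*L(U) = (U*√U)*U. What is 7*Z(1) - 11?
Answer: -11 + 14*√2 ≈ 8.7990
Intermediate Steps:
L(U) = U^(5/2)/2 (L(U) = ((U*√U)*U)/2 = (U^(3/2)*U)/2 = U^(5/2)/2)
Z(X) = 2*√2/X (Z(X) = (2^(5/2)/2)/X = ((4*√2)/2)/X = (2*√2)/X = 2*√2/X)
7*Z(1) - 11 = 7*(2*√2/1) - 11 = 7*(2*√2*1) - 11 = 7*(2*√2) - 11 = 14*√2 - 11 = -11 + 14*√2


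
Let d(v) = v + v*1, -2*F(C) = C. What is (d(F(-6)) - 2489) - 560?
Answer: -3043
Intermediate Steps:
F(C) = -C/2
d(v) = 2*v (d(v) = v + v = 2*v)
(d(F(-6)) - 2489) - 560 = (2*(-½*(-6)) - 2489) - 560 = (2*3 - 2489) - 560 = (6 - 2489) - 560 = -2483 - 560 = -3043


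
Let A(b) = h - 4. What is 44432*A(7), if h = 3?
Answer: -44432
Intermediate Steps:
A(b) = -1 (A(b) = 3 - 4 = -1)
44432*A(7) = 44432*(-1) = -44432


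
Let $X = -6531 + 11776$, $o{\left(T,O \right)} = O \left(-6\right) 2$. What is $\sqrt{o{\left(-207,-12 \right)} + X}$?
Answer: $\sqrt{5389} \approx 73.41$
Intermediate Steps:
$o{\left(T,O \right)} = - 12 O$ ($o{\left(T,O \right)} = - 6 O 2 = - 12 O$)
$X = 5245$
$\sqrt{o{\left(-207,-12 \right)} + X} = \sqrt{\left(-12\right) \left(-12\right) + 5245} = \sqrt{144 + 5245} = \sqrt{5389}$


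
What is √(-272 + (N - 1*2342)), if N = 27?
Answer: I*√2587 ≈ 50.863*I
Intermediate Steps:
√(-272 + (N - 1*2342)) = √(-272 + (27 - 1*2342)) = √(-272 + (27 - 2342)) = √(-272 - 2315) = √(-2587) = I*√2587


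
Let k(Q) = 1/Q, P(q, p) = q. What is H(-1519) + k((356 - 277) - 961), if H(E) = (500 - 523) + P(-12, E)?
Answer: -30871/882 ≈ -35.001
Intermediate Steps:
H(E) = -35 (H(E) = (500 - 523) - 12 = -23 - 12 = -35)
H(-1519) + k((356 - 277) - 961) = -35 + 1/((356 - 277) - 961) = -35 + 1/(79 - 961) = -35 + 1/(-882) = -35 - 1/882 = -30871/882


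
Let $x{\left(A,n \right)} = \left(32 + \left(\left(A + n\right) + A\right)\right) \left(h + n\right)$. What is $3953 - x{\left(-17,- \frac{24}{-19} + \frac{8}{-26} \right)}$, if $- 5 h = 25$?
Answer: $\frac{240910835}{61009} \approx 3948.8$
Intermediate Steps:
$h = -5$ ($h = \left(- \frac{1}{5}\right) 25 = -5$)
$x{\left(A,n \right)} = \left(-5 + n\right) \left(32 + n + 2 A\right)$ ($x{\left(A,n \right)} = \left(32 + \left(\left(A + n\right) + A\right)\right) \left(-5 + n\right) = \left(32 + \left(n + 2 A\right)\right) \left(-5 + n\right) = \left(32 + n + 2 A\right) \left(-5 + n\right) = \left(-5 + n\right) \left(32 + n + 2 A\right)$)
$3953 - x{\left(-17,- \frac{24}{-19} + \frac{8}{-26} \right)} = 3953 - \left(-160 + \left(- \frac{24}{-19} + \frac{8}{-26}\right)^{2} - -170 + 27 \left(- \frac{24}{-19} + \frac{8}{-26}\right) + 2 \left(-17\right) \left(- \frac{24}{-19} + \frac{8}{-26}\right)\right) = 3953 - \left(-160 + \left(\left(-24\right) \left(- \frac{1}{19}\right) + 8 \left(- \frac{1}{26}\right)\right)^{2} + 170 + 27 \left(\left(-24\right) \left(- \frac{1}{19}\right) + 8 \left(- \frac{1}{26}\right)\right) + 2 \left(-17\right) \left(\left(-24\right) \left(- \frac{1}{19}\right) + 8 \left(- \frac{1}{26}\right)\right)\right) = 3953 - \left(-160 + \left(\frac{24}{19} - \frac{4}{13}\right)^{2} + 170 + 27 \left(\frac{24}{19} - \frac{4}{13}\right) + 2 \left(-17\right) \left(\frac{24}{19} - \frac{4}{13}\right)\right) = 3953 - \left(-160 + \left(\frac{236}{247}\right)^{2} + 170 + 27 \cdot \frac{236}{247} + 2 \left(-17\right) \frac{236}{247}\right) = 3953 - \left(-160 + \frac{55696}{61009} + 170 + \frac{6372}{247} - \frac{8024}{247}\right) = 3953 - \frac{257742}{61009} = \frac{240910835}{61009}$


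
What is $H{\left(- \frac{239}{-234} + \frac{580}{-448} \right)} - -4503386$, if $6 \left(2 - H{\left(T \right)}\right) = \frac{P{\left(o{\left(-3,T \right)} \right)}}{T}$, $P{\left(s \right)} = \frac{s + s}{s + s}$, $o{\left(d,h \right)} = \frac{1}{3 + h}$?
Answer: $\frac{16126634612}{3581} \approx 4.5034 \cdot 10^{6}$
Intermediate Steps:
$P{\left(s \right)} = 1$ ($P{\left(s \right)} = \frac{2 s}{2 s} = 2 s \frac{1}{2 s} = 1$)
$H{\left(T \right)} = 2 - \frac{1}{6 T}$ ($H{\left(T \right)} = 2 - \frac{1 \frac{1}{T}}{6} = 2 - \frac{1}{6 T}$)
$H{\left(- \frac{239}{-234} + \frac{580}{-448} \right)} - -4503386 = \left(2 - \frac{1}{6 \left(- \frac{239}{-234} + \frac{580}{-448}\right)}\right) - -4503386 = \left(2 - \frac{1}{6 \left(\left(-239\right) \left(- \frac{1}{234}\right) + 580 \left(- \frac{1}{448}\right)\right)}\right) + 4503386 = \left(2 - \frac{1}{6 \left(\frac{239}{234} - \frac{145}{112}\right)}\right) + 4503386 = \left(2 - \frac{1}{6 \left(- \frac{3581}{13104}\right)}\right) + 4503386 = \left(2 - - \frac{2184}{3581}\right) + 4503386 = \left(2 + \frac{2184}{3581}\right) + 4503386 = \frac{9346}{3581} + 4503386 = \frac{16126634612}{3581}$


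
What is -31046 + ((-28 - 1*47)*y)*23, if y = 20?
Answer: -65546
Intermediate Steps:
-31046 + ((-28 - 1*47)*y)*23 = -31046 + ((-28 - 1*47)*20)*23 = -31046 + ((-28 - 47)*20)*23 = -31046 - 75*20*23 = -31046 - 1500*23 = -31046 - 34500 = -65546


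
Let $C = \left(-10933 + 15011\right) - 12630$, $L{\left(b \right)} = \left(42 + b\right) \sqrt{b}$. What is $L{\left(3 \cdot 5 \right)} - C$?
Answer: $8552 + 57 \sqrt{15} \approx 8772.8$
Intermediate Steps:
$L{\left(b \right)} = \sqrt{b} \left(42 + b\right)$
$C = -8552$ ($C = 4078 - 12630 = -8552$)
$L{\left(3 \cdot 5 \right)} - C = \sqrt{3 \cdot 5} \left(42 + 3 \cdot 5\right) - -8552 = \sqrt{15} \left(42 + 15\right) + 8552 = \sqrt{15} \cdot 57 + 8552 = 57 \sqrt{15} + 8552 = 8552 + 57 \sqrt{15}$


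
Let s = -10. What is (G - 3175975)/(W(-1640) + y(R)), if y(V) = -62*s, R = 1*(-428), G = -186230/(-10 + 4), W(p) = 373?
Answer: -9434810/2979 ≈ -3167.1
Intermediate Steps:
G = 93115/3 (G = -186230/(-6) = -1/6*(-186230) = 93115/3 ≈ 31038.)
R = -428
y(V) = 620 (y(V) = -62*(-10) = 620)
(G - 3175975)/(W(-1640) + y(R)) = (93115/3 - 3175975)/(373 + 620) = -9434810/3/993 = -9434810/3*1/993 = -9434810/2979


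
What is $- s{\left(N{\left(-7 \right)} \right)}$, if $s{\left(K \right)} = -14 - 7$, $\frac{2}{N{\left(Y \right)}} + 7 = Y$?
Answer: $21$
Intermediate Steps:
$N{\left(Y \right)} = \frac{2}{-7 + Y}$
$s{\left(K \right)} = -21$ ($s{\left(K \right)} = -14 - 7 = -21$)
$- s{\left(N{\left(-7 \right)} \right)} = \left(-1\right) \left(-21\right) = 21$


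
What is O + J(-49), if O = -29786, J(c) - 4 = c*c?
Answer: -27381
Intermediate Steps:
J(c) = 4 + c² (J(c) = 4 + c*c = 4 + c²)
O + J(-49) = -29786 + (4 + (-49)²) = -29786 + (4 + 2401) = -29786 + 2405 = -27381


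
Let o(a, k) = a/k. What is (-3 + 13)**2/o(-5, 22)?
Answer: -440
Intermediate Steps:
(-3 + 13)**2/o(-5, 22) = (-3 + 13)**2/((-5/22)) = 10**2/((-5*1/22)) = 100/(-5/22) = 100*(-22/5) = -440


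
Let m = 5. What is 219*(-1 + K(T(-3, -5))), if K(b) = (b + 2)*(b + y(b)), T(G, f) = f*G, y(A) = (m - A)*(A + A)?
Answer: -1061274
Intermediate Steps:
y(A) = 2*A*(5 - A) (y(A) = (5 - A)*(A + A) = (5 - A)*(2*A) = 2*A*(5 - A))
T(G, f) = G*f
K(b) = (2 + b)*(b + 2*b*(5 - b)) (K(b) = (b + 2)*(b + 2*b*(5 - b)) = (2 + b)*(b + 2*b*(5 - b)))
219*(-1 + K(T(-3, -5))) = 219*(-1 + (-3*(-5))*(22 - 2*(-3*(-5))**2 + 7*(-3*(-5)))) = 219*(-1 + 15*(22 - 2*15**2 + 7*15)) = 219*(-1 + 15*(22 - 2*225 + 105)) = 219*(-1 + 15*(22 - 450 + 105)) = 219*(-1 + 15*(-323)) = 219*(-1 - 4845) = 219*(-4846) = -1061274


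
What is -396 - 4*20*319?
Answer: -25916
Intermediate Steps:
-396 - 4*20*319 = -396 - 80*319 = -396 - 25520 = -25916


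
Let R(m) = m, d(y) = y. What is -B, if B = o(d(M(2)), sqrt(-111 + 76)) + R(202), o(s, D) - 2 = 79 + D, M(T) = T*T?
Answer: -283 - I*sqrt(35) ≈ -283.0 - 5.9161*I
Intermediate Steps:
M(T) = T**2
o(s, D) = 81 + D (o(s, D) = 2 + (79 + D) = 81 + D)
B = 283 + I*sqrt(35) (B = (81 + sqrt(-111 + 76)) + 202 = (81 + sqrt(-35)) + 202 = (81 + I*sqrt(35)) + 202 = 283 + I*sqrt(35) ≈ 283.0 + 5.9161*I)
-B = -(283 + I*sqrt(35)) = -283 - I*sqrt(35)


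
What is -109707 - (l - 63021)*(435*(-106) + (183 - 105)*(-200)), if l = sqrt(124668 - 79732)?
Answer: -3889135617 + 123420*sqrt(11234) ≈ -3.8761e+9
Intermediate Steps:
l = 2*sqrt(11234) (l = sqrt(44936) = 2*sqrt(11234) ≈ 211.98)
-109707 - (l - 63021)*(435*(-106) + (183 - 105)*(-200)) = -109707 - (2*sqrt(11234) - 63021)*(435*(-106) + (183 - 105)*(-200)) = -109707 - (-63021 + 2*sqrt(11234))*(-46110 + 78*(-200)) = -109707 - (-63021 + 2*sqrt(11234))*(-46110 - 15600) = -109707 - (-63021 + 2*sqrt(11234))*(-61710) = -109707 - (3889025910 - 123420*sqrt(11234)) = -109707 + (-3889025910 + 123420*sqrt(11234)) = -3889135617 + 123420*sqrt(11234)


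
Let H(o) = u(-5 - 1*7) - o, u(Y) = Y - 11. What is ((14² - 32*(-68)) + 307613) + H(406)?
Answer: 309556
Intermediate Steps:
u(Y) = -11 + Y
H(o) = -23 - o (H(o) = (-11 + (-5 - 1*7)) - o = (-11 + (-5 - 7)) - o = (-11 - 12) - o = -23 - o)
((14² - 32*(-68)) + 307613) + H(406) = ((14² - 32*(-68)) + 307613) + (-23 - 1*406) = ((196 + 2176) + 307613) + (-23 - 406) = (2372 + 307613) - 429 = 309985 - 429 = 309556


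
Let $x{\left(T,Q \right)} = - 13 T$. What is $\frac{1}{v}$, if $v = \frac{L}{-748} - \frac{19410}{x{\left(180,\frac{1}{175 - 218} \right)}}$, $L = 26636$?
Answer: $- \frac{14586}{398413} \approx -0.03661$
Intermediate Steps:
$v = - \frac{398413}{14586}$ ($v = \frac{26636}{-748} - \frac{19410}{\left(-13\right) 180} = 26636 \left(- \frac{1}{748}\right) - \frac{19410}{-2340} = - \frac{6659}{187} - - \frac{647}{78} = - \frac{6659}{187} + \frac{647}{78} = - \frac{398413}{14586} \approx -27.315$)
$\frac{1}{v} = \frac{1}{- \frac{398413}{14586}} = - \frac{14586}{398413}$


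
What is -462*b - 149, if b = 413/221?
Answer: -223735/221 ≈ -1012.4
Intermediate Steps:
b = 413/221 (b = 413*(1/221) = 413/221 ≈ 1.8688)
-462*b - 149 = -462*413/221 - 149 = -190806/221 - 149 = -223735/221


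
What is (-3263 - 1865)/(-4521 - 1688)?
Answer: 5128/6209 ≈ 0.82590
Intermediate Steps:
(-3263 - 1865)/(-4521 - 1688) = -5128/(-6209) = -5128*(-1/6209) = 5128/6209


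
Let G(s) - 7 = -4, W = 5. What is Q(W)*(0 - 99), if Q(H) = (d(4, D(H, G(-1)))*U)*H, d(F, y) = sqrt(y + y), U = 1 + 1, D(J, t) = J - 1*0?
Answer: -990*sqrt(10) ≈ -3130.7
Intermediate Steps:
G(s) = 3 (G(s) = 7 - 4 = 3)
D(J, t) = J (D(J, t) = J + 0 = J)
U = 2
d(F, y) = sqrt(2)*sqrt(y) (d(F, y) = sqrt(2*y) = sqrt(2)*sqrt(y))
Q(H) = 2*sqrt(2)*H**(3/2) (Q(H) = ((sqrt(2)*sqrt(H))*2)*H = (2*sqrt(2)*sqrt(H))*H = 2*sqrt(2)*H**(3/2))
Q(W)*(0 - 99) = (2*sqrt(2)*5**(3/2))*(0 - 99) = (2*sqrt(2)*(5*sqrt(5)))*(-99) = (10*sqrt(10))*(-99) = -990*sqrt(10)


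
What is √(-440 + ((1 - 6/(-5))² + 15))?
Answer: 2*I*√2626/5 ≈ 20.498*I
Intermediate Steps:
√(-440 + ((1 - 6/(-5))² + 15)) = √(-440 + ((1 - 6*(-⅕))² + 15)) = √(-440 + ((1 + 6/5)² + 15)) = √(-440 + ((11/5)² + 15)) = √(-440 + (121/25 + 15)) = √(-440 + 496/25) = √(-10504/25) = 2*I*√2626/5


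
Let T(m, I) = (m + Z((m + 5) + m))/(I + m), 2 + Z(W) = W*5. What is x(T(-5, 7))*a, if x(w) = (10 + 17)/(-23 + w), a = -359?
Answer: 3231/13 ≈ 248.54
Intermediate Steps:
Z(W) = -2 + 5*W (Z(W) = -2 + W*5 = -2 + 5*W)
T(m, I) = (23 + 11*m)/(I + m) (T(m, I) = (m + (-2 + 5*((m + 5) + m)))/(I + m) = (m + (-2 + 5*((5 + m) + m)))/(I + m) = (m + (-2 + 5*(5 + 2*m)))/(I + m) = (m + (-2 + (25 + 10*m)))/(I + m) = (m + (23 + 10*m))/(I + m) = (23 + 11*m)/(I + m))
x(w) = 27/(-23 + w)
x(T(-5, 7))*a = (27/(-23 + (23 + 11*(-5))/(7 - 5)))*(-359) = (27/(-23 + (23 - 55)/2))*(-359) = (27/(-23 + (½)*(-32)))*(-359) = (27/(-23 - 16))*(-359) = (27/(-39))*(-359) = (27*(-1/39))*(-359) = -9/13*(-359) = 3231/13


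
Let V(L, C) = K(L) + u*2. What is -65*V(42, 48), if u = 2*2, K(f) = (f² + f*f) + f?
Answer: -232570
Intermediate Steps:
K(f) = f + 2*f² (K(f) = (f² + f²) + f = 2*f² + f = f + 2*f²)
u = 4
V(L, C) = 8 + L*(1 + 2*L) (V(L, C) = L*(1 + 2*L) + 4*2 = L*(1 + 2*L) + 8 = 8 + L*(1 + 2*L))
-65*V(42, 48) = -65*(8 + 42*(1 + 2*42)) = -65*(8 + 42*(1 + 84)) = -65*(8 + 42*85) = -65*(8 + 3570) = -65*3578 = -232570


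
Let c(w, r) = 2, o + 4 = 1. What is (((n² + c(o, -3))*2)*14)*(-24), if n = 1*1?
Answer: -2016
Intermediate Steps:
o = -3 (o = -4 + 1 = -3)
n = 1
(((n² + c(o, -3))*2)*14)*(-24) = (((1² + 2)*2)*14)*(-24) = (((1 + 2)*2)*14)*(-24) = ((3*2)*14)*(-24) = (6*14)*(-24) = 84*(-24) = -2016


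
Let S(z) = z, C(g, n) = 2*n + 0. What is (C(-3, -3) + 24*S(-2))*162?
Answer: -8748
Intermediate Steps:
C(g, n) = 2*n
(C(-3, -3) + 24*S(-2))*162 = (2*(-3) + 24*(-2))*162 = (-6 - 48)*162 = -54*162 = -8748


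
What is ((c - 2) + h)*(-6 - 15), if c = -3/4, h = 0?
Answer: 231/4 ≈ 57.750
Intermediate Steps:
c = -¾ (c = -3*¼ = -¾ ≈ -0.75000)
((c - 2) + h)*(-6 - 15) = ((-¾ - 2) + 0)*(-6 - 15) = (-11/4 + 0)*(-21) = -11/4*(-21) = 231/4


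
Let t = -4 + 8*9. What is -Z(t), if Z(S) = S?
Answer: -68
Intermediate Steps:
t = 68 (t = -4 + 72 = 68)
-Z(t) = -1*68 = -68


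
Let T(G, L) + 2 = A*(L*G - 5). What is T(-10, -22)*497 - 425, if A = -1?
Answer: -108274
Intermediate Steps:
T(G, L) = 3 - G*L (T(G, L) = -2 - (L*G - 5) = -2 - (G*L - 5) = -2 - (-5 + G*L) = -2 + (5 - G*L) = 3 - G*L)
T(-10, -22)*497 - 425 = (3 - 1*(-10)*(-22))*497 - 425 = (3 - 220)*497 - 425 = -217*497 - 425 = -107849 - 425 = -108274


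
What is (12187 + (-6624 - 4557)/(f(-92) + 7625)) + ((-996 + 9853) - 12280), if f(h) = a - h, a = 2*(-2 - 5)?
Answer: 67497911/7703 ≈ 8762.5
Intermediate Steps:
a = -14 (a = 2*(-7) = -14)
f(h) = -14 - h
(12187 + (-6624 - 4557)/(f(-92) + 7625)) + ((-996 + 9853) - 12280) = (12187 + (-6624 - 4557)/((-14 - 1*(-92)) + 7625)) + ((-996 + 9853) - 12280) = (12187 - 11181/((-14 + 92) + 7625)) + (8857 - 12280) = (12187 - 11181/(78 + 7625)) - 3423 = (12187 - 11181/7703) - 3423 = 93865280/7703 - 3423 = 67497911/7703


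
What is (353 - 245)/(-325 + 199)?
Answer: -6/7 ≈ -0.85714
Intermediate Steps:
(353 - 245)/(-325 + 199) = 108/(-126) = 108*(-1/126) = -6/7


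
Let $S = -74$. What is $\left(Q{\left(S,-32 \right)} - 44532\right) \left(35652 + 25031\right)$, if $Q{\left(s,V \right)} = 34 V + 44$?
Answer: $-2765688408$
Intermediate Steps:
$Q{\left(s,V \right)} = 44 + 34 V$
$\left(Q{\left(S,-32 \right)} - 44532\right) \left(35652 + 25031\right) = \left(\left(44 + 34 \left(-32\right)\right) - 44532\right) \left(35652 + 25031\right) = \left(\left(44 - 1088\right) - 44532\right) 60683 = \left(-1044 - 44532\right) 60683 = \left(-45576\right) 60683 = -2765688408$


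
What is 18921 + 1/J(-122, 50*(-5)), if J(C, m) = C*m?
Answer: 577090501/30500 ≈ 18921.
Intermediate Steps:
18921 + 1/J(-122, 50*(-5)) = 18921 + 1/(-6100*(-5)) = 18921 + 1/(-122*(-250)) = 18921 + 1/30500 = 577090501/30500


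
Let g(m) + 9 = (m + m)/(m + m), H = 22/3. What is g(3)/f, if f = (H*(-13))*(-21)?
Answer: -4/1001 ≈ -0.0039960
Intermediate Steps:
H = 22/3 (H = 22*(1/3) = 22/3 ≈ 7.3333)
g(m) = -8 (g(m) = -9 + (m + m)/(m + m) = -9 + (2*m)/((2*m)) = -9 + (2*m)*(1/(2*m)) = -9 + 1 = -8)
f = 2002 (f = ((22/3)*(-13))*(-21) = -286/3*(-21) = 2002)
g(3)/f = -8/2002 = -8*1/2002 = -4/1001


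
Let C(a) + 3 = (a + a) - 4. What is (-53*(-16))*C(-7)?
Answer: -17808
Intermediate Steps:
C(a) = -7 + 2*a (C(a) = -3 + ((a + a) - 4) = -3 + (2*a - 4) = -3 + (-4 + 2*a) = -7 + 2*a)
(-53*(-16))*C(-7) = (-53*(-16))*(-7 + 2*(-7)) = 848*(-7 - 14) = 848*(-21) = -17808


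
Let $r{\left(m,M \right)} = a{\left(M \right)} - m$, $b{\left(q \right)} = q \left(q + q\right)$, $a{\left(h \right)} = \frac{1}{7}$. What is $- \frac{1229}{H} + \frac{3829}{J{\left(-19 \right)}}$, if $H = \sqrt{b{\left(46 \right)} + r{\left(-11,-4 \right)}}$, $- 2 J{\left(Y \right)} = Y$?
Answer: $\frac{7658}{19} - \frac{1229 \sqrt{207914}}{29702} \approx 384.19$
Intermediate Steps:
$J{\left(Y \right)} = - \frac{Y}{2}$
$a{\left(h \right)} = \frac{1}{7}$
$b{\left(q \right)} = 2 q^{2}$ ($b{\left(q \right)} = q 2 q = 2 q^{2}$)
$r{\left(m,M \right)} = \frac{1}{7} - m$
$H = \frac{\sqrt{207914}}{7}$ ($H = \sqrt{2 \cdot 46^{2} + \left(\frac{1}{7} - -11\right)} = \sqrt{2 \cdot 2116 + \left(\frac{1}{7} + 11\right)} = \sqrt{4232 + \frac{78}{7}} = \sqrt{\frac{29702}{7}} = \frac{\sqrt{207914}}{7} \approx 65.139$)
$- \frac{1229}{H} + \frac{3829}{J{\left(-19 \right)}} = - \frac{1229}{\frac{1}{7} \sqrt{207914}} + \frac{3829}{\left(- \frac{1}{2}\right) \left(-19\right)} = - 1229 \frac{\sqrt{207914}}{29702} + \frac{3829}{\frac{19}{2}} = - \frac{1229 \sqrt{207914}}{29702} + 3829 \cdot \frac{2}{19} = - \frac{1229 \sqrt{207914}}{29702} + \frac{7658}{19} = \frac{7658}{19} - \frac{1229 \sqrt{207914}}{29702}$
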